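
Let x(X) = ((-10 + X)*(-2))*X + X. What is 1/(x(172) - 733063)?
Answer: -1/788619 ≈ -1.2680e-6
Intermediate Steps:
x(X) = X + X*(20 - 2*X) (x(X) = (20 - 2*X)*X + X = X*(20 - 2*X) + X = X + X*(20 - 2*X))
1/(x(172) - 733063) = 1/(172*(21 - 2*172) - 733063) = 1/(172*(21 - 344) - 733063) = 1/(172*(-323) - 733063) = 1/(-55556 - 733063) = 1/(-788619) = -1/788619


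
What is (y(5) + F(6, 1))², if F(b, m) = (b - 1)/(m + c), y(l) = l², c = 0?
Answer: 900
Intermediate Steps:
F(b, m) = (-1 + b)/m (F(b, m) = (b - 1)/(m + 0) = (-1 + b)/m)
(y(5) + F(6, 1))² = (5² + (-1 + 6)/1)² = (25 + 1*5)² = (25 + 5)² = 30² = 900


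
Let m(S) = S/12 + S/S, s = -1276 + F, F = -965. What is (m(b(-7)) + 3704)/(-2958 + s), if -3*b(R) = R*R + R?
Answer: -22223/31194 ≈ -0.71241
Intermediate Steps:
s = -2241 (s = -1276 - 965 = -2241)
b(R) = -R/3 - R**2/3 (b(R) = -(R*R + R)/3 = -(R**2 + R)/3 = -(R + R**2)/3 = -R/3 - R**2/3)
m(S) = 1 + S/12 (m(S) = S*(1/12) + 1 = S/12 + 1 = 1 + S/12)
(m(b(-7)) + 3704)/(-2958 + s) = ((1 + (-1/3*(-7)*(1 - 7))/12) + 3704)/(-2958 - 2241) = ((1 + (-1/3*(-7)*(-6))/12) + 3704)/(-5199) = ((1 + (1/12)*(-14)) + 3704)*(-1/5199) = ((1 - 7/6) + 3704)*(-1/5199) = (-1/6 + 3704)*(-1/5199) = (22223/6)*(-1/5199) = -22223/31194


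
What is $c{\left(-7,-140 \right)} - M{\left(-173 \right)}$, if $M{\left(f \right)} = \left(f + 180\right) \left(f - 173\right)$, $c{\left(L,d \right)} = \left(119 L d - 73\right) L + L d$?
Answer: $-812427$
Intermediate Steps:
$c{\left(L,d \right)} = L d + L \left(-73 + 119 L d\right)$ ($c{\left(L,d \right)} = \left(119 L d - 73\right) L + L d = \left(-73 + 119 L d\right) L + L d = L \left(-73 + 119 L d\right) + L d = L d + L \left(-73 + 119 L d\right)$)
$M{\left(f \right)} = \left(-173 + f\right) \left(180 + f\right)$ ($M{\left(f \right)} = \left(180 + f\right) \left(-173 + f\right) = \left(-173 + f\right) \left(180 + f\right)$)
$c{\left(-7,-140 \right)} - M{\left(-173 \right)} = - 7 \left(-73 - 140 + 119 \left(-7\right) \left(-140\right)\right) - \left(-31140 + \left(-173\right)^{2} + 7 \left(-173\right)\right) = - 7 \left(-73 - 140 + 116620\right) - \left(-31140 + 29929 - 1211\right) = \left(-7\right) 116407 - -2422 = -814849 + 2422 = -812427$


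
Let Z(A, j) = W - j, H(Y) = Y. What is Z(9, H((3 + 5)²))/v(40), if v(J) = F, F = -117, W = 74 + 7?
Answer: -17/117 ≈ -0.14530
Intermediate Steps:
W = 81
v(J) = -117
Z(A, j) = 81 - j
Z(9, H((3 + 5)²))/v(40) = (81 - (3 + 5)²)/(-117) = (81 - 1*8²)*(-1/117) = (81 - 1*64)*(-1/117) = (81 - 64)*(-1/117) = 17*(-1/117) = -17/117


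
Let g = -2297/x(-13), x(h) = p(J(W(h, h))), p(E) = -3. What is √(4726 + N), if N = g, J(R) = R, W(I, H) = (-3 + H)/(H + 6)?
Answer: 5*√1977/3 ≈ 74.106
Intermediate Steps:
W(I, H) = (-3 + H)/(6 + H)
x(h) = -3
g = 2297/3 (g = -2297/(-3) = -2297*(-⅓) = 2297/3 ≈ 765.67)
N = 2297/3 ≈ 765.67
√(4726 + N) = √(4726 + 2297/3) = √(16475/3) = 5*√1977/3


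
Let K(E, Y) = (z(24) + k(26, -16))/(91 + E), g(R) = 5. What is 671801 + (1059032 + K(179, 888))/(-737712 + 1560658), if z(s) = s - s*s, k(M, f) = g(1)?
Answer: 149271391289513/222195420 ≈ 6.7180e+5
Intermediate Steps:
k(M, f) = 5
z(s) = s - s²
K(E, Y) = -547/(91 + E) (K(E, Y) = (24*(1 - 1*24) + 5)/(91 + E) = (24*(1 - 24) + 5)/(91 + E) = (24*(-23) + 5)/(91 + E) = (-552 + 5)/(91 + E) = -547/(91 + E))
671801 + (1059032 + K(179, 888))/(-737712 + 1560658) = 671801 + (1059032 - 547/(91 + 179))/(-737712 + 1560658) = 671801 + (1059032 - 547/270)/822946 = 671801 + (1059032 - 547*1/270)*(1/822946) = 671801 + (1059032 - 547/270)*(1/822946) = 671801 + (285938093/270)*(1/822946) = 671801 + 285938093/222195420 = 149271391289513/222195420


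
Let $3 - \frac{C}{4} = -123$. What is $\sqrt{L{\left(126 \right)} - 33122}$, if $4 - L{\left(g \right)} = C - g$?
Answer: $2 i \sqrt{8374} \approx 183.02 i$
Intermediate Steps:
$C = 504$ ($C = 12 - -492 = 12 + 492 = 504$)
$L{\left(g \right)} = -500 + g$ ($L{\left(g \right)} = 4 - \left(504 - g\right) = 4 + \left(-504 + g\right) = -500 + g$)
$\sqrt{L{\left(126 \right)} - 33122} = \sqrt{\left(-500 + 126\right) - 33122} = \sqrt{-374 - 33122} = \sqrt{-33496} = 2 i \sqrt{8374}$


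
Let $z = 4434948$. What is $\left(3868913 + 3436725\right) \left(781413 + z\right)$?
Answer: $38108845143318$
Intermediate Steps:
$\left(3868913 + 3436725\right) \left(781413 + z\right) = \left(3868913 + 3436725\right) \left(781413 + 4434948\right) = 7305638 \cdot 5216361 = 38108845143318$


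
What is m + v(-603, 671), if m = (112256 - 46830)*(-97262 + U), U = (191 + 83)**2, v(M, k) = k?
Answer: -1451540565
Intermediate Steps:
U = 75076 (U = 274**2 = 75076)
m = -1451541236 (m = (112256 - 46830)*(-97262 + 75076) = 65426*(-22186) = -1451541236)
m + v(-603, 671) = -1451541236 + 671 = -1451540565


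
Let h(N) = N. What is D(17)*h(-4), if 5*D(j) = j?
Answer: -68/5 ≈ -13.600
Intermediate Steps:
D(j) = j/5
D(17)*h(-4) = ((⅕)*17)*(-4) = (17/5)*(-4) = -68/5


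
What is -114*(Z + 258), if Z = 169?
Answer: -48678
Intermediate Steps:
-114*(Z + 258) = -114*(169 + 258) = -114*427 = -48678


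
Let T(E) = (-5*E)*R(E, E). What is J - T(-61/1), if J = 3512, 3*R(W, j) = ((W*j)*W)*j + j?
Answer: -1407650788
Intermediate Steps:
R(W, j) = j/3 + W²*j²/3 (R(W, j) = (((W*j)*W)*j + j)/3 = ((j*W²)*j + j)/3 = (W²*j² + j)/3 = (j + W²*j²)/3 = j/3 + W²*j²/3)
T(E) = -5*E²*(1 + E³)/3 (T(E) = (-5*E)*(E*(1 + E*E²)/3) = (-5*E)*(E*(1 + E³)/3) = -5*E²*(1 + E³)/3)
J - T(-61/1) = 3512 - 5*(-61/1)²*(-1 - (-61/1)³)/3 = 3512 - 5*(-61*1)²*(-1 - (-61*1)³)/3 = 3512 - 5*(-61)²*(-1 - 1*(-61)³)/3 = 3512 - 5*3721*(-1 - 1*(-226981))/3 = 3512 - 5*3721*(-1 + 226981)/3 = 3512 - 5*3721*226980/3 = 3512 - 1*1407654300 = 3512 - 1407654300 = -1407650788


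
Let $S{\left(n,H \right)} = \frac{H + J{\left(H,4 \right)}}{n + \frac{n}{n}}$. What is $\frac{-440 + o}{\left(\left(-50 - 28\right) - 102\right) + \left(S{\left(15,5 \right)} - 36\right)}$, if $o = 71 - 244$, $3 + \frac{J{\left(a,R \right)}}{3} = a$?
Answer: $\frac{9808}{3445} \approx 2.847$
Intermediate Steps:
$J{\left(a,R \right)} = -9 + 3 a$
$o = -173$ ($o = 71 - 244 = -173$)
$S{\left(n,H \right)} = \frac{-9 + 4 H}{1 + n}$ ($S{\left(n,H \right)} = \frac{H + \left(-9 + 3 H\right)}{n + \frac{n}{n}} = \frac{-9 + 4 H}{n + 1} = \frac{-9 + 4 H}{1 + n}$)
$\frac{-440 + o}{\left(\left(-50 - 28\right) - 102\right) + \left(S{\left(15,5 \right)} - 36\right)} = \frac{-440 - 173}{\left(\left(-50 - 28\right) - 102\right) - \left(36 - \frac{-9 + 4 \cdot 5}{1 + 15}\right)} = - \frac{613}{\left(-78 - 102\right) - \left(36 - \frac{-9 + 20}{16}\right)} = - \frac{613}{-180 + \left(\frac{1}{16} \cdot 11 - 36\right)} = - \frac{613}{-180 + \left(\frac{11}{16} - 36\right)} = - \frac{613}{-180 - \frac{565}{16}} = - \frac{613}{- \frac{3445}{16}} = \left(-613\right) \left(- \frac{16}{3445}\right) = \frac{9808}{3445}$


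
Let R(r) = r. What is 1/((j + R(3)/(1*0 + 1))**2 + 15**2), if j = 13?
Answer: 1/481 ≈ 0.0020790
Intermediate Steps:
1/((j + R(3)/(1*0 + 1))**2 + 15**2) = 1/((13 + 3/(1*0 + 1))**2 + 15**2) = 1/((13 + 3/(0 + 1))**2 + 225) = 1/((13 + 3/1)**2 + 225) = 1/((13 + 3*1)**2 + 225) = 1/((13 + 3)**2 + 225) = 1/(16**2 + 225) = 1/(256 + 225) = 1/481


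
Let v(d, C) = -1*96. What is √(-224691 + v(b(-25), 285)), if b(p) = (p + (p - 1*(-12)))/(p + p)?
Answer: I*√224787 ≈ 474.12*I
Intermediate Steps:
b(p) = (12 + 2*p)/(2*p) (b(p) = (p + (p + 12))/((2*p)) = (p + (12 + p))*(1/(2*p)) = (12 + 2*p)*(1/(2*p)) = (12 + 2*p)/(2*p))
v(d, C) = -96
√(-224691 + v(b(-25), 285)) = √(-224691 - 96) = √(-224787) = I*√224787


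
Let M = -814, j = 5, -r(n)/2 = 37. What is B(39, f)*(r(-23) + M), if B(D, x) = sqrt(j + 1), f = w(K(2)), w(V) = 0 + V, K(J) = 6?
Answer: -888*sqrt(6) ≈ -2175.1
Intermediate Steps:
w(V) = V
r(n) = -74 (r(n) = -2*37 = -74)
f = 6
B(D, x) = sqrt(6) (B(D, x) = sqrt(5 + 1) = sqrt(6))
B(39, f)*(r(-23) + M) = sqrt(6)*(-74 - 814) = sqrt(6)*(-888) = -888*sqrt(6)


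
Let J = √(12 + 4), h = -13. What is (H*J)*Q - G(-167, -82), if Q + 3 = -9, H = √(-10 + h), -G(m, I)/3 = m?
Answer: -501 - 48*I*√23 ≈ -501.0 - 230.2*I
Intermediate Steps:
G(m, I) = -3*m
J = 4 (J = √16 = 4)
H = I*√23 (H = √(-10 - 13) = √(-23) = I*√23 ≈ 4.7958*I)
Q = -12 (Q = -3 - 9 = -12)
(H*J)*Q - G(-167, -82) = ((I*√23)*4)*(-12) - (-3)*(-167) = (4*I*√23)*(-12) - 1*501 = -48*I*√23 - 501 = -501 - 48*I*√23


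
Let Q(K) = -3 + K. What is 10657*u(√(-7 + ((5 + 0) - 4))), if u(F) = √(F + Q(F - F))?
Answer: 10657*√(-3 + I*√6) ≈ 7040.8 + 19756.0*I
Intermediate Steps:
u(F) = √(-3 + F) (u(F) = √(F + (-3 + (F - F))) = √(F + (-3 + 0)) = √(F - 3) = √(-3 + F))
10657*u(√(-7 + ((5 + 0) - 4))) = 10657*√(-3 + √(-7 + ((5 + 0) - 4))) = 10657*√(-3 + √(-7 + (5 - 4))) = 10657*√(-3 + √(-7 + 1)) = 10657*√(-3 + √(-6)) = 10657*√(-3 + I*√6)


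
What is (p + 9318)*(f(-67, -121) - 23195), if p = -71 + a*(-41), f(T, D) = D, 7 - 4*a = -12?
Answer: -211062261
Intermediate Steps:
a = 19/4 (a = 7/4 - ¼*(-12) = 7/4 + 3 = 19/4 ≈ 4.7500)
p = -1063/4 (p = -71 + (19/4)*(-41) = -71 - 779/4 = -1063/4 ≈ -265.75)
(p + 9318)*(f(-67, -121) - 23195) = (-1063/4 + 9318)*(-121 - 23195) = (36209/4)*(-23316) = -211062261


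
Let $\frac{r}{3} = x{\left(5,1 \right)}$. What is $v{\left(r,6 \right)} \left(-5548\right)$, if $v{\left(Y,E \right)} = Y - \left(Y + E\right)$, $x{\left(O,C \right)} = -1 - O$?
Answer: $33288$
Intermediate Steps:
$r = -18$ ($r = 3 \left(-1 - 5\right) = 3 \left(-6\right) = -18$)
$v{\left(Y,E \right)} = - E$ ($v{\left(Y,E \right)} = Y - \left(E + Y\right) = - E$)
$v{\left(r,6 \right)} \left(-5548\right) = \left(-1\right) 6 \left(-5548\right) = \left(-6\right) \left(-5548\right) = 33288$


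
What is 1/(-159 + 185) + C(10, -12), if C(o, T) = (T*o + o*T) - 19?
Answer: -6733/26 ≈ -258.96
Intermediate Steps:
C(o, T) = -19 + 2*T*o (C(o, T) = (T*o + T*o) - 19 = 2*T*o - 19 = -19 + 2*T*o)
1/(-159 + 185) + C(10, -12) = 1/(-159 + 185) + (-19 + 2*(-12)*10) = 1/26 + (-19 - 240) = 1/26 - 259 = -6733/26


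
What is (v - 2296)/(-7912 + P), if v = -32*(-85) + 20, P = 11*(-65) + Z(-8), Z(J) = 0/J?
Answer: -444/8627 ≈ -0.051466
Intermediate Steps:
Z(J) = 0
P = -715 (P = 11*(-65) + 0 = -715 + 0 = -715)
v = 2740 (v = 2720 + 20 = 2740)
(v - 2296)/(-7912 + P) = (2740 - 2296)/(-7912 - 715) = 444/(-8627) = 444*(-1/8627) = -444/8627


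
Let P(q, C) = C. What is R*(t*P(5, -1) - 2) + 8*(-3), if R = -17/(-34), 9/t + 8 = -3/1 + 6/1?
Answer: -241/10 ≈ -24.100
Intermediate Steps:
t = -9/5 (t = 9/(-8 + (-3/1 + 6/1)) = 9/(-8 + (-3*1 + 6*1)) = 9/(-8 + (-3 + 6)) = 9/(-8 + 3) = 9/(-5) = 9*(-1/5) = -9/5 ≈ -1.8000)
R = 1/2 (R = -17*(-1/34) = 1/2 ≈ 0.50000)
R*(t*P(5, -1) - 2) + 8*(-3) = (-9/5*(-1) - 2)/2 + 8*(-3) = (9/5 - 2)/2 - 24 = (1/2)*(-1/5) - 24 = -1/10 - 24 = -241/10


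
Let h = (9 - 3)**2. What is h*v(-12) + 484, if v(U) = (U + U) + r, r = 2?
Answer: -308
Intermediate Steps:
h = 36 (h = 6**2 = 36)
v(U) = 2 + 2*U (v(U) = (U + U) + 2 = 2*U + 2 = 2 + 2*U)
h*v(-12) + 484 = 36*(2 + 2*(-12)) + 484 = 36*(2 - 24) + 484 = 36*(-22) + 484 = -792 + 484 = -308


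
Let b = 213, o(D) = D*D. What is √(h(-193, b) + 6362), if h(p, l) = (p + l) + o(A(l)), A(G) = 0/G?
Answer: √6382 ≈ 79.887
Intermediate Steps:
A(G) = 0
o(D) = D²
h(p, l) = l + p (h(p, l) = (p + l) + 0² = (l + p) + 0 = l + p)
√(h(-193, b) + 6362) = √((213 - 193) + 6362) = √(20 + 6362) = √6382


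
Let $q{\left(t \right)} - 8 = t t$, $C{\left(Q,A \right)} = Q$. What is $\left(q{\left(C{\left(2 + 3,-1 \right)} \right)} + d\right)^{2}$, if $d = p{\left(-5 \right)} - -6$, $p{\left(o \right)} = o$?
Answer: $1156$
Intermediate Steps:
$q{\left(t \right)} = 8 + t^{2}$ ($q{\left(t \right)} = 8 + t t = 8 + t^{2}$)
$d = 1$ ($d = -5 - -6 = -5 + 6 = 1$)
$\left(q{\left(C{\left(2 + 3,-1 \right)} \right)} + d\right)^{2} = \left(\left(8 + \left(2 + 3\right)^{2}\right) + 1\right)^{2} = \left(\left(8 + 5^{2}\right) + 1\right)^{2} = \left(\left(8 + 25\right) + 1\right)^{2} = \left(33 + 1\right)^{2} = 34^{2} = 1156$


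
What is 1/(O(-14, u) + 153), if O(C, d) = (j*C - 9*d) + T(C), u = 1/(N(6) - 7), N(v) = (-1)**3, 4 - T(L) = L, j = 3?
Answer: 8/1041 ≈ 0.0076849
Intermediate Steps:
T(L) = 4 - L
N(v) = -1
u = -1/8 (u = 1/(-1 - 7) = 1/(-8) = -1/8 ≈ -0.12500)
O(C, d) = 4 - 9*d + 2*C (O(C, d) = (3*C - 9*d) + (4 - C) = (-9*d + 3*C) + (4 - C) = 4 - 9*d + 2*C)
1/(O(-14, u) + 153) = 1/((4 - 9*(-1/8) + 2*(-14)) + 153) = 1/((4 + 9/8 - 28) + 153) = 1/(-183/8 + 153) = 1/(1041/8) = 8/1041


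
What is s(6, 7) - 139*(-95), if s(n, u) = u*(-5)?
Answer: 13170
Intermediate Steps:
s(n, u) = -5*u
s(6, 7) - 139*(-95) = -5*7 - 139*(-95) = -35 + 13205 = 13170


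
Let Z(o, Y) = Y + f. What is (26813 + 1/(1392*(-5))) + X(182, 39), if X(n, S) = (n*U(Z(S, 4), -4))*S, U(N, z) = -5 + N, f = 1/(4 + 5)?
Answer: 142705519/6960 ≈ 20504.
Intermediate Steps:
f = 1/9 ≈ 0.11111
Z(o, Y) = 1/9 + Y (Z(o, Y) = Y + 1/9 = 1/9 + Y)
X(n, S) = -8*S*n/9 (X(n, S) = (n*(-5 + (1/9 + 4)))*S = (n*(-5 + 37/9))*S = (n*(-8/9))*S = (-8*n/9)*S = -8*S*n/9)
(26813 + 1/(1392*(-5))) + X(182, 39) = (26813 + 1/(1392*(-5))) - 8/9*39*182 = (26813 + 1/(-6960)) - 18928/3 = (26813 - 1/6960) - 18928/3 = 186618479/6960 - 18928/3 = 142705519/6960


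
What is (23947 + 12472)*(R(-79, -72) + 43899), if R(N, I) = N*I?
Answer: 1805908953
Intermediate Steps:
R(N, I) = I*N
(23947 + 12472)*(R(-79, -72) + 43899) = (23947 + 12472)*(-72*(-79) + 43899) = 36419*(5688 + 43899) = 36419*49587 = 1805908953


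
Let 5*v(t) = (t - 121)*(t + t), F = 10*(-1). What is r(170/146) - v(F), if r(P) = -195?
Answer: -719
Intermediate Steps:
F = -10
v(t) = 2*t*(-121 + t)/5 (v(t) = ((t - 121)*(t + t))/5 = ((-121 + t)*(2*t))/5 = (2*t*(-121 + t))/5 = 2*t*(-121 + t)/5)
r(170/146) - v(F) = -195 - 2*(-10)*(-121 - 10)/5 = -195 - 2*(-10)*(-131)/5 = -195 - 1*524 = -195 - 524 = -719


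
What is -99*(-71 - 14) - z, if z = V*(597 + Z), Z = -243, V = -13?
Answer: 13017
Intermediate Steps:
z = -4602 (z = -13*(597 - 243) = -13*354 = -4602)
-99*(-71 - 14) - z = -99*(-71 - 14) - 1*(-4602) = -99*(-85) + 4602 = 8415 + 4602 = 13017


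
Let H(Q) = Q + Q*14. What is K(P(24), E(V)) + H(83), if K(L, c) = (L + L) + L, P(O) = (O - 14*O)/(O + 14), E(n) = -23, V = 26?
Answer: 23187/19 ≈ 1220.4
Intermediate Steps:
H(Q) = 15*Q (H(Q) = Q + 14*Q = 15*Q)
P(O) = -13*O/(14 + O) (P(O) = (-13*O)/(14 + O) = -13*O/(14 + O))
K(L, c) = 3*L (K(L, c) = 2*L + L = 3*L)
K(P(24), E(V)) + H(83) = 3*(-13*24/(14 + 24)) + 15*83 = 3*(-13*24/38) + 1245 = 3*(-13*24*1/38) + 1245 = 3*(-156/19) + 1245 = -468/19 + 1245 = 23187/19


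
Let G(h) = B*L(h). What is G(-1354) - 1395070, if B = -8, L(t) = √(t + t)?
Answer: -1395070 - 16*I*√677 ≈ -1.3951e+6 - 416.31*I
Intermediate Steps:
L(t) = √2*√t (L(t) = √(2*t) = √2*√t)
G(h) = -8*√2*√h
G(-1354) - 1395070 = -8*√2*√(-1354) - 1395070 = -8*√2*I*√1354 - 1395070 = -16*I*√677 - 1395070 = -1395070 - 16*I*√677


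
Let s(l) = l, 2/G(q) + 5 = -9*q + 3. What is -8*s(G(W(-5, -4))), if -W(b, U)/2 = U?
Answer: 8/37 ≈ 0.21622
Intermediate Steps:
W(b, U) = -2*U
G(q) = 2/(-2 - 9*q) (G(q) = 2/(-5 + (-9*q + 3)) = 2/(-5 + (3 - 9*q)) = 2/(-2 - 9*q))
-8*s(G(W(-5, -4))) = -(-16)/(2 + 9*(-2*(-4))) = -(-16)/(2 + 9*8) = -(-16)/(2 + 72) = -(-16)/74 = -8*(-1/37) = 8/37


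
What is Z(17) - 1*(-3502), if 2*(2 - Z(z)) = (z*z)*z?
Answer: 2095/2 ≈ 1047.5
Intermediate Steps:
Z(z) = 2 - z³/2 (Z(z) = 2 - z*z*z/2 = 2 - z²*z/2 = 2 - z³/2)
Z(17) - 1*(-3502) = (2 - ½*17³) - 1*(-3502) = (2 - ½*4913) + 3502 = (2 - 4913/2) + 3502 = -4909/2 + 3502 = 2095/2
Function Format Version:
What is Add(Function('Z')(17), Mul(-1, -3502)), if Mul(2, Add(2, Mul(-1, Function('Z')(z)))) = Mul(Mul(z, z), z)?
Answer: Rational(2095, 2) ≈ 1047.5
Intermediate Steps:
Function('Z')(z) = Add(2, Mul(Rational(-1, 2), Pow(z, 3))) (Function('Z')(z) = Add(2, Mul(Rational(-1, 2), Mul(Mul(z, z), z))) = Add(2, Mul(Rational(-1, 2), Mul(Pow(z, 2), z))) = Add(2, Mul(Rational(-1, 2), Pow(z, 3))))
Add(Function('Z')(17), Mul(-1, -3502)) = Add(Add(2, Mul(Rational(-1, 2), Pow(17, 3))), Mul(-1, -3502)) = Add(Add(2, Mul(Rational(-1, 2), 4913)), 3502) = Add(Add(2, Rational(-4913, 2)), 3502) = Add(Rational(-4909, 2), 3502) = Rational(2095, 2)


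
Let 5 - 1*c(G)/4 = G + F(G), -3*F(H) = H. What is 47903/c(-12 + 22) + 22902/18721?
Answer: -2689918149/374420 ≈ -7184.2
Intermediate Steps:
F(H) = -H/3
c(G) = 20 - 8*G/3 (c(G) = 20 - 4*(G - G/3) = 20 - 8*G/3)
47903/c(-12 + 22) + 22902/18721 = 47903/(20 - 8*(-12 + 22)/3) + 22902/18721 = 47903/(20 - 8/3*10) + 22902*(1/18721) = 47903/(20 - 80/3) + 22902/18721 = 47903/(-20/3) + 22902/18721 = 47903*(-3/20) + 22902/18721 = -143709/20 + 22902/18721 = -2689918149/374420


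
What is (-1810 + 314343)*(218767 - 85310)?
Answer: 41709716581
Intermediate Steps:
(-1810 + 314343)*(218767 - 85310) = 312533*133457 = 41709716581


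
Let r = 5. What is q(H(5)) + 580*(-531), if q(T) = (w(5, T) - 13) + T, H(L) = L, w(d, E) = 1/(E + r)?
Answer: -3079879/10 ≈ -3.0799e+5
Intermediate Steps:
w(d, E) = 1/(5 + E) (w(d, E) = 1/(E + 5) = 1/(5 + E))
q(T) = -13 + T + 1/(5 + T) (q(T) = (1/(5 + T) - 13) + T = (-13 + 1/(5 + T)) + T = -13 + T + 1/(5 + T))
q(H(5)) + 580*(-531) = (1 + (-13 + 5)*(5 + 5))/(5 + 5) + 580*(-531) = (1 - 8*10)/10 - 307980 = (1 - 80)/10 - 307980 = (⅒)*(-79) - 307980 = -79/10 - 307980 = -3079879/10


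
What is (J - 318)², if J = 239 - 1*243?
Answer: 103684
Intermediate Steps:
J = -4 (J = 239 - 243 = -4)
(J - 318)² = (-4 - 318)² = (-322)² = 103684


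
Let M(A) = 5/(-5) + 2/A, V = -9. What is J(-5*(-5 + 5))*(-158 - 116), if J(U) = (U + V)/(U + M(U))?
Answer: 0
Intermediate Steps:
M(A) = -1 + 2/A (M(A) = 5*(-1/5) + 2/A = -1 + 2/A)
J(U) = (-9 + U)/(U + (2 - U)/U) (J(U) = (U - 9)/(U + (2 - U)/U) = (-9 + U)/(U + (2 - U)/U))
J(-5*(-5 + 5))*(-158 - 116) = ((-5*(-5 + 5))*(-9 - 5*(-5 + 5))/(2 + (-5*(-5 + 5))**2 - (-5)*(-5 + 5)))*(-158 - 116) = ((-5*0)*(-9 - 5*0)/(2 + (-5*0)**2 - (-5)*0))*(-274) = (0*(-9 + 0)/(2 + 0**2 - 1*0))*(-274) = (0*(-9)/(2 + 0 + 0))*(-274) = (0*(-9)/2)*(-274) = (0*(1/2)*(-9))*(-274) = 0*(-274) = 0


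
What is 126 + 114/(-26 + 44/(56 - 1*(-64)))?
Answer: 93474/769 ≈ 121.55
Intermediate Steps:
126 + 114/(-26 + 44/(56 - 1*(-64))) = 126 + 114/(-26 + 44/(56 + 64)) = 126 + 114/(-26 + 44/120) = 126 + 114/(-26 + 44*(1/120)) = 126 + 114/(-26 + 11/30) = 126 + 114/(-769/30) = 126 - 30/769*114 = 126 - 3420/769 = 93474/769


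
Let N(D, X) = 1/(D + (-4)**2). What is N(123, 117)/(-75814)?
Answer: -1/10538146 ≈ -9.4893e-8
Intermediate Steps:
N(D, X) = 1/(16 + D) (N(D, X) = 1/(D + 16) = 1/(16 + D))
N(123, 117)/(-75814) = 1/((16 + 123)*(-75814)) = -1/75814/139 = (1/139)*(-1/75814) = -1/10538146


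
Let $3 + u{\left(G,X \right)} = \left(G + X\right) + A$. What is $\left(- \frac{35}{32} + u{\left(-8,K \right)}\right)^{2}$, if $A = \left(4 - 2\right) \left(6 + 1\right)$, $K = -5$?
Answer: $\frac{9801}{1024} \approx 9.5713$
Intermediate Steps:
$A = 14$ ($A = 2 \cdot 7 = 14$)
$u{\left(G,X \right)} = 11 + G + X$ ($u{\left(G,X \right)} = -3 + \left(\left(G + X\right) + 14\right) = -3 + \left(14 + G + X\right) = 11 + G + X$)
$\left(- \frac{35}{32} + u{\left(-8,K \right)}\right)^{2} = \left(- \frac{35}{32} - 2\right)^{2} = \left(- \frac{99}{32}\right)^{2} = \frac{9801}{1024}$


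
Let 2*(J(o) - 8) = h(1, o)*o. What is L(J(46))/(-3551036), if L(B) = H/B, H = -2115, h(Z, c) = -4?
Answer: -705/99429008 ≈ -7.0905e-6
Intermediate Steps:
J(o) = 8 - 2*o (J(o) = 8 + (-4*o)/2 = 8 - 2*o)
L(B) = -2115/B
L(J(46))/(-3551036) = -2115/(8 - 2*46)/(-3551036) = -2115/(8 - 92)*(-1/3551036) = -2115/(-84)*(-1/3551036) = -2115*(-1/84)*(-1/3551036) = (705/28)*(-1/3551036) = -705/99429008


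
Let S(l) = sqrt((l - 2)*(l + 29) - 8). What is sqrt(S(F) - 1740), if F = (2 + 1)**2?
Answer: sqrt(-1740 + sqrt(258)) ≈ 41.52*I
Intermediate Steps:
F = 9 (F = 3**2 = 9)
S(l) = sqrt(-8 + (-2 + l)*(29 + l)) (S(l) = sqrt((-2 + l)*(29 + l) - 8) = sqrt(-8 + (-2 + l)*(29 + l)))
sqrt(S(F) - 1740) = sqrt(sqrt(-66 + 9**2 + 27*9) - 1740) = sqrt(sqrt(-66 + 81 + 243) - 1740) = sqrt(sqrt(258) - 1740) = sqrt(-1740 + sqrt(258))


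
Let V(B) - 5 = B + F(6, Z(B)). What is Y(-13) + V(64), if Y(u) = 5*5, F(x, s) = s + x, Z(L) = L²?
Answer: 4196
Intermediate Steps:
Y(u) = 25
V(B) = 11 + B + B² (V(B) = 5 + (B + (B² + 6)) = 5 + (B + (6 + B²)) = 5 + (6 + B + B²) = 11 + B + B²)
Y(-13) + V(64) = 25 + (11 + 64 + 64²) = 25 + (11 + 64 + 4096) = 25 + 4171 = 4196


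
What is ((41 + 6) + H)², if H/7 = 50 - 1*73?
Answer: 12996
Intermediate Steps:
H = -161 (H = 7*(50 - 1*73) = 7*(50 - 73) = 7*(-23) = -161)
((41 + 6) + H)² = ((41 + 6) - 161)² = (47 - 161)² = (-114)² = 12996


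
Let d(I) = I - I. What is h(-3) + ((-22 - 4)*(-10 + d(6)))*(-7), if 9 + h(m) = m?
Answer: -1832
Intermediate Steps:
h(m) = -9 + m
d(I) = 0
h(-3) + ((-22 - 4)*(-10 + d(6)))*(-7) = (-9 - 3) + ((-22 - 4)*(-10 + 0))*(-7) = -12 - 26*(-10)*(-7) = -12 + 260*(-7) = -12 - 1820 = -1832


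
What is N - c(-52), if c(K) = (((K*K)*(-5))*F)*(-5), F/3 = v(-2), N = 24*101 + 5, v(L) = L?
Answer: 408029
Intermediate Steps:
N = 2429 (N = 2424 + 5 = 2429)
F = -6 (F = 3*(-2) = -6)
c(K) = -150*K² (c(K) = (((K*K)*(-5))*(-6))*(-5) = ((K²*(-5))*(-6))*(-5) = (-5*K²*(-6))*(-5) = (30*K²)*(-5) = -150*K²)
N - c(-52) = 2429 - (-150)*(-52)² = 2429 - (-150)*2704 = 2429 - 1*(-405600) = 2429 + 405600 = 408029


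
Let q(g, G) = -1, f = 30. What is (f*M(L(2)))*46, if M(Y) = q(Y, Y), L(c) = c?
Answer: -1380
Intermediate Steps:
M(Y) = -1
(f*M(L(2)))*46 = (30*(-1))*46 = -30*46 = -1380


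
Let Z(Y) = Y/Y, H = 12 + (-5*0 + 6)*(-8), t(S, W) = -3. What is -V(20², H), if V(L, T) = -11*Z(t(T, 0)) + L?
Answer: -389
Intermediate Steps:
H = -36 (H = 12 + (0 + 6)*(-8) = 12 + 6*(-8) = 12 - 48 = -36)
Z(Y) = 1
V(L, T) = -11 + L (V(L, T) = -11*1 + L = -11 + L)
-V(20², H) = -(-11 + 20²) = -(-11 + 400) = -1*389 = -389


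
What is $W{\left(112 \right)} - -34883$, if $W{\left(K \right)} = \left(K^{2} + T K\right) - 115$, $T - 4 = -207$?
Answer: $24576$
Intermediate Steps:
$T = -203$ ($T = 4 - 207 = -203$)
$W{\left(K \right)} = -115 + K^{2} - 203 K$ ($W{\left(K \right)} = \left(K^{2} - 203 K\right) - 115 = -115 + K^{2} - 203 K$)
$W{\left(112 \right)} - -34883 = \left(-115 + 112^{2} - 22736\right) - -34883 = \left(-115 + 12544 - 22736\right) + 34883 = -10307 + 34883 = 24576$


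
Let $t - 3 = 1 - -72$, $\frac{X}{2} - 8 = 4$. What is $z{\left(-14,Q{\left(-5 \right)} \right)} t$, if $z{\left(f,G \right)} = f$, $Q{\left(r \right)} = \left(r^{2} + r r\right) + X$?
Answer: $-1064$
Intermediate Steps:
$X = 24$ ($X = 16 + 2 \cdot 4 = 16 + 8 = 24$)
$Q{\left(r \right)} = 24 + 2 r^{2}$ ($Q{\left(r \right)} = \left(r^{2} + r r\right) + 24 = \left(r^{2} + r^{2}\right) + 24 = 2 r^{2} + 24 = 24 + 2 r^{2}$)
$t = 76$ ($t = 3 + \left(1 - -72\right) = 3 + \left(1 + 72\right) = 3 + 73 = 76$)
$z{\left(-14,Q{\left(-5 \right)} \right)} t = \left(-14\right) 76 = -1064$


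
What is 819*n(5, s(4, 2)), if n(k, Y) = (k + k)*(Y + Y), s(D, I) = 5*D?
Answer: 327600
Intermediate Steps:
n(k, Y) = 4*Y*k (n(k, Y) = (2*k)*(2*Y) = 4*Y*k)
819*n(5, s(4, 2)) = 819*(4*(5*4)*5) = 819*(4*20*5) = 819*400 = 327600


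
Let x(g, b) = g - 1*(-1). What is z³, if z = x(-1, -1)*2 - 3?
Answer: -27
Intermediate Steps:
x(g, b) = 1 + g (x(g, b) = g + 1 = 1 + g)
z = -3 (z = (1 - 1)*2 - 3 = 0*2 - 3 = 0 - 3 = -3)
z³ = (-3)³ = -27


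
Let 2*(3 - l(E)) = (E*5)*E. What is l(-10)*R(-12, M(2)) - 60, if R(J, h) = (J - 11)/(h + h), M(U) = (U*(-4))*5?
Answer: -10481/80 ≈ -131.01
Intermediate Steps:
M(U) = -20*U (M(U) = -4*U*5 = -20*U)
R(J, h) = (-11 + J)/(2*h) (R(J, h) = (-11 + J)/((2*h)) = (-11 + J)*(1/(2*h)) = (-11 + J)/(2*h))
l(E) = 3 - 5*E**2/2 (l(E) = 3 - E*5*E/2 = 3 - 5*E*E/2 = 3 - 5*E**2/2)
l(-10)*R(-12, M(2)) - 60 = (3 - 5/2*(-10)**2)*((-11 - 12)/(2*((-20*2)))) - 60 = (3 - 5/2*100)*((1/2)*(-23)/(-40)) - 60 = (3 - 250)*((1/2)*(-1/40)*(-23)) - 60 = -247*23/80 - 60 = -5681/80 - 60 = -10481/80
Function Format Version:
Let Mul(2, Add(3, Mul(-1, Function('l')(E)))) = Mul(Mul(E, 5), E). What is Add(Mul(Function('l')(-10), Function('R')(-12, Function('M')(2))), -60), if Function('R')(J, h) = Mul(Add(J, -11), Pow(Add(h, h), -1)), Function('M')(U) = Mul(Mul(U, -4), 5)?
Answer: Rational(-10481, 80) ≈ -131.01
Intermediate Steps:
Function('M')(U) = Mul(-20, U) (Function('M')(U) = Mul(Mul(-4, U), 5) = Mul(-20, U))
Function('R')(J, h) = Mul(Rational(1, 2), Pow(h, -1), Add(-11, J)) (Function('R')(J, h) = Mul(Add(-11, J), Pow(Mul(2, h), -1)) = Mul(Add(-11, J), Mul(Rational(1, 2), Pow(h, -1))) = Mul(Rational(1, 2), Pow(h, -1), Add(-11, J)))
Function('l')(E) = Add(3, Mul(Rational(-5, 2), Pow(E, 2))) (Function('l')(E) = Add(3, Mul(Rational(-1, 2), Mul(Mul(E, 5), E))) = Add(3, Mul(Rational(-1, 2), Mul(Mul(5, E), E))) = Add(3, Mul(Rational(-1, 2), Mul(5, Pow(E, 2)))) = Add(3, Mul(Rational(-5, 2), Pow(E, 2))))
Add(Mul(Function('l')(-10), Function('R')(-12, Function('M')(2))), -60) = Add(Mul(Add(3, Mul(Rational(-5, 2), Pow(-10, 2))), Mul(Rational(1, 2), Pow(Mul(-20, 2), -1), Add(-11, -12))), -60) = Add(Mul(Add(3, Mul(Rational(-5, 2), 100)), Mul(Rational(1, 2), Pow(-40, -1), -23)), -60) = Add(Mul(Add(3, -250), Mul(Rational(1, 2), Rational(-1, 40), -23)), -60) = Add(Mul(-247, Rational(23, 80)), -60) = Add(Rational(-5681, 80), -60) = Rational(-10481, 80)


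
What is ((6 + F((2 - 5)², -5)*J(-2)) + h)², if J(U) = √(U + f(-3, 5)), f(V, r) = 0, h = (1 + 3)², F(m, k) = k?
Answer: 434 - 220*I*√2 ≈ 434.0 - 311.13*I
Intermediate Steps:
h = 16 (h = 4² = 16)
J(U) = √U (J(U) = √(U + 0) = √U)
((6 + F((2 - 5)², -5)*J(-2)) + h)² = ((6 - 5*I*√2) + 16)² = (22 - 5*I*√2)²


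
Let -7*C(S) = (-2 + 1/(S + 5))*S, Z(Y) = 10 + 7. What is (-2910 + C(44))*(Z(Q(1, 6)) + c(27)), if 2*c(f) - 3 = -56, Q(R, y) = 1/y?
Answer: 9441689/343 ≈ 27527.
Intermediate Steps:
Z(Y) = 17
c(f) = -53/2 (c(f) = 3/2 + (½)*(-56) = 3/2 - 28 = -53/2)
C(S) = -S*(-2 + 1/(5 + S))/7 (C(S) = -(-2 + 1/(S + 5))*S/7 = -(-2 + 1/(5 + S))*S/7 = -S*(-2 + 1/(5 + S))/7)
(-2910 + C(44))*(Z(Q(1, 6)) + c(27)) = (-2910 + (⅐)*44*(9 + 2*44)/(5 + 44))*(17 - 53/2) = (-2910 + (⅐)*44*(9 + 88)/49)*(-19/2) = (-2910 + (⅐)*44*(1/49)*97)*(-19/2) = (-2910 + 4268/343)*(-19/2) = -993862/343*(-19/2) = 9441689/343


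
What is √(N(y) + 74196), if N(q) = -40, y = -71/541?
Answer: 2*√18539 ≈ 272.32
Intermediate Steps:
y = -71/541 (y = -71*1/541 = -71/541 ≈ -0.13124)
√(N(y) + 74196) = √(-40 + 74196) = √74156 = 2*√18539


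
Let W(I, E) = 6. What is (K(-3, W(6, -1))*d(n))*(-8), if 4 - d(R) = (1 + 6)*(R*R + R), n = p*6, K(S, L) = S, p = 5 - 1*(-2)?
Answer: -303312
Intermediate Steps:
p = 7 (p = 5 + 2 = 7)
n = 42 (n = 7*6 = 42)
d(R) = 4 - 7*R - 7*R² (d(R) = 4 - (1 + 6)*(R*R + R) = 4 - 7*(R² + R) = 4 - 7*(R + R²) = 4 - (7*R + 7*R²) = 4 + (-7*R - 7*R²) = 4 - 7*R - 7*R²)
(K(-3, W(6, -1))*d(n))*(-8) = -3*(4 - 7*42 - 7*42²)*(-8) = -3*(4 - 294 - 7*1764)*(-8) = -3*(4 - 294 - 12348)*(-8) = -3*(-12638)*(-8) = 37914*(-8) = -303312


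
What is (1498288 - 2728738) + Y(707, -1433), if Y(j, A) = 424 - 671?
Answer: -1230697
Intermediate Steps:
Y(j, A) = -247
(1498288 - 2728738) + Y(707, -1433) = (1498288 - 2728738) - 247 = -1230450 - 247 = -1230697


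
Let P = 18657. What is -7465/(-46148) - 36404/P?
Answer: -1540697287/860983236 ≈ -1.7895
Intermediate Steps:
-7465/(-46148) - 36404/P = -7465/(-46148) - 36404/18657 = -7465*(-1/46148) - 36404*1/18657 = 7465/46148 - 36404/18657 = -1540697287/860983236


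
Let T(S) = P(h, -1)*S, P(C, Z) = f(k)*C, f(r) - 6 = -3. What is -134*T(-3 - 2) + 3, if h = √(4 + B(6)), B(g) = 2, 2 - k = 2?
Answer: 3 + 2010*√6 ≈ 4926.5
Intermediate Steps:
k = 0 (k = 2 - 1*2 = 2 - 2 = 0)
f(r) = 3 (f(r) = 6 - 3 = 3)
h = √6 (h = √(4 + 2) = √6 ≈ 2.4495)
P(C, Z) = 3*C
T(S) = 3*S*√6 (T(S) = (3*√6)*S = 3*S*√6)
-134*T(-3 - 2) + 3 = -402*(-3 - 2)*√6 + 3 = -402*(-5)*√6 + 3 = -(-2010)*√6 + 3 = 2010*√6 + 3 = 3 + 2010*√6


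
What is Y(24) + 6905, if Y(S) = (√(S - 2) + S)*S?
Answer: 7481 + 24*√22 ≈ 7593.6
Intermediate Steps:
Y(S) = S*(S + √(-2 + S)) (Y(S) = (√(-2 + S) + S)*S = (S + √(-2 + S))*S = S*(S + √(-2 + S)))
Y(24) + 6905 = 24*(24 + √(-2 + 24)) + 6905 = 24*(24 + √22) + 6905 = (576 + 24*√22) + 6905 = 7481 + 24*√22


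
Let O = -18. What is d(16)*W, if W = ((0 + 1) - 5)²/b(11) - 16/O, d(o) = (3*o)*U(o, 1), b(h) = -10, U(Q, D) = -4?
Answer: 2048/15 ≈ 136.53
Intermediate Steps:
d(o) = -12*o (d(o) = (3*o)*(-4) = -12*o)
W = -32/45 (W = ((0 + 1) - 5)²/(-10) - 16/(-18) = (1 - 5)²*(-⅒) - 16*(-1/18) = (-4)²*(-⅒) + 8/9 = 16*(-⅒) + 8/9 = -8/5 + 8/9 = -32/45 ≈ -0.71111)
d(16)*W = -12*16*(-32/45) = -192*(-32/45) = 2048/15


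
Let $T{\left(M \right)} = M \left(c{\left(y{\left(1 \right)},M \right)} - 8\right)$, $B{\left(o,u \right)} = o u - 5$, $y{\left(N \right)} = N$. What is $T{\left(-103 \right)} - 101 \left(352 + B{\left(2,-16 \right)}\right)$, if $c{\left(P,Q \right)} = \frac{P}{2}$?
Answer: $- \frac{62085}{2} \approx -31043.0$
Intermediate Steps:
$c{\left(P,Q \right)} = \frac{P}{2}$ ($c{\left(P,Q \right)} = P \frac{1}{2} = \frac{P}{2}$)
$B{\left(o,u \right)} = -5 + o u$
$T{\left(M \right)} = - \frac{15 M}{2}$ ($T{\left(M \right)} = M \left(\frac{1}{2} \cdot 1 - 8\right) = M \left(\frac{1}{2} - 8\right) = M \left(- \frac{15}{2}\right) = - \frac{15 M}{2}$)
$T{\left(-103 \right)} - 101 \left(352 + B{\left(2,-16 \right)}\right) = \left(- \frac{15}{2}\right) \left(-103\right) - 101 \left(352 + \left(-5 + 2 \left(-16\right)\right)\right) = \frac{1545}{2} - 101 \left(352 - 37\right) = \frac{1545}{2} - 101 \cdot 315 = \frac{1545}{2} - 31815 = - \frac{62085}{2}$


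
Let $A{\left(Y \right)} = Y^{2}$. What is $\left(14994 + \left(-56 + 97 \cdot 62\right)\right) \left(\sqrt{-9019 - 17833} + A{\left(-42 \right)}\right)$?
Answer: $36959328 + 293328 i \sqrt{137} \approx 3.6959 \cdot 10^{7} + 3.4333 \cdot 10^{6} i$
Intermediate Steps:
$\left(14994 + \left(-56 + 97 \cdot 62\right)\right) \left(\sqrt{-9019 - 17833} + A{\left(-42 \right)}\right) = \left(14994 + \left(-56 + 97 \cdot 62\right)\right) \left(\sqrt{-9019 - 17833} + \left(-42\right)^{2}\right) = \left(14994 + \left(-56 + 6014\right)\right) \left(\sqrt{-26852} + 1764\right) = \left(14994 + 5958\right) \left(14 i \sqrt{137} + 1764\right) = 20952 \left(1764 + 14 i \sqrt{137}\right) = 36959328 + 293328 i \sqrt{137}$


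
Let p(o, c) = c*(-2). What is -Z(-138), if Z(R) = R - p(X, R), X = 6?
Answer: 414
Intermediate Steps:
p(o, c) = -2*c
Z(R) = 3*R (Z(R) = R - (-2)*R = R + 2*R = 3*R)
-Z(-138) = -3*(-138) = -1*(-414) = 414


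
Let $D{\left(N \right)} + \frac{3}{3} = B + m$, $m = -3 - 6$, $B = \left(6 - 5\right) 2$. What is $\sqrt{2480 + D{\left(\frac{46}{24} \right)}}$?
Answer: $2 \sqrt{618} \approx 49.719$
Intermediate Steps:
$B = 2$ ($B = 1 \cdot 2 = 2$)
$m = -9$
$D{\left(N \right)} = -8$ ($D{\left(N \right)} = -1 + \left(2 - 9\right) = -1 - 7 = -8$)
$\sqrt{2480 + D{\left(\frac{46}{24} \right)}} = \sqrt{2480 - 8} = \sqrt{2472} = 2 \sqrt{618}$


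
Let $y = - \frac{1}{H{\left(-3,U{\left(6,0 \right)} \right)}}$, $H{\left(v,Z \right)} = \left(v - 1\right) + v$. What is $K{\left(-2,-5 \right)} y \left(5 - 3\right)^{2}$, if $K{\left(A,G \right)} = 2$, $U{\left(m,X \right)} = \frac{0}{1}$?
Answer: $\frac{8}{7} \approx 1.1429$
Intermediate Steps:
$U{\left(m,X \right)} = 0$ ($U{\left(m,X \right)} = 0 \cdot 1 = 0$)
$H{\left(v,Z \right)} = -1 + 2 v$ ($H{\left(v,Z \right)} = \left(-1 + v\right) + v = -1 + 2 v$)
$y = \frac{1}{7}$ ($y = - \frac{1}{-1 + 2 \left(-3\right)} = - \frac{1}{-1 - 6} = - \frac{1}{-7} = \left(-1\right) \left(- \frac{1}{7}\right) = \frac{1}{7} \approx 0.14286$)
$K{\left(-2,-5 \right)} y \left(5 - 3\right)^{2} = 2 \cdot \frac{1}{7} \left(5 - 3\right)^{2} = \frac{2 \cdot 2^{2}}{7} = \frac{2}{7} \cdot 4 = \frac{8}{7}$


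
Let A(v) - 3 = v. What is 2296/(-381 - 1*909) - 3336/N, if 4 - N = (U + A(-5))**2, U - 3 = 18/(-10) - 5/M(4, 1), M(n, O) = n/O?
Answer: 95621668/5805 ≈ 16472.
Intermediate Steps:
A(v) = 3 + v
U = -1/20 (U = 3 + (18/(-10) - 5/(4/1)) = 3 + (18*(-1/10) - 5/(4*1)) = 3 + (-9/5 - 5/4) = 3 - 61/20 = -1/20 ≈ -0.050000)
N = -81/400 (N = 4 - (-1/20 + (3 - 5))**2 = 4 - (-1/20 - 2)**2 = 4 - (-41/20)**2 = 4 - 1*1681/400 = 4 - 1681/400 = -81/400 ≈ -0.20250)
2296/(-381 - 1*909) - 3336/N = 2296/(-381 - 1*909) - 3336/(-81/400) = 2296/(-381 - 909) - 3336*(-400/81) = 2296/(-1290) + 444800/27 = 2296*(-1/1290) + 444800/27 = -1148/645 + 444800/27 = 95621668/5805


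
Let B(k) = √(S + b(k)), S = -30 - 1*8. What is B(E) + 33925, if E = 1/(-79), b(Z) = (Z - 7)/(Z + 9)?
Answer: 33925 + I*√4887285/355 ≈ 33925.0 + 6.2274*I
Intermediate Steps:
b(Z) = (-7 + Z)/(9 + Z)
S = -38 (S = -30 - 8 = -38)
E = -1/79 ≈ -0.012658
B(k) = √(-38 + (-7 + k)/(9 + k))
B(E) + 33925 = √((-349 - 37*(-1/79))/(9 - 1/79)) + 33925 = √((-349 + 37/79)/(710/79)) + 33925 = √((79/710)*(-27534/79)) + 33925 = √(-13767/355) + 33925 = I*√4887285/355 + 33925 = 33925 + I*√4887285/355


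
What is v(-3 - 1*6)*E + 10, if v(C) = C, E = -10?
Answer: 100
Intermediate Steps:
v(-3 - 1*6)*E + 10 = (-3 - 1*6)*(-10) + 10 = (-3 - 6)*(-10) + 10 = -9*(-10) + 10 = 90 + 10 = 100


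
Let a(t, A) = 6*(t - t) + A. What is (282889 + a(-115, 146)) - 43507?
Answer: 239528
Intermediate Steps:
a(t, A) = A (a(t, A) = 6*0 + A = 0 + A = A)
(282889 + a(-115, 146)) - 43507 = (282889 + 146) - 43507 = 283035 - 43507 = 239528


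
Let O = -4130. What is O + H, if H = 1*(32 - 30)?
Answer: -4128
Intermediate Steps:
H = 2 (H = 1*2 = 2)
O + H = -4130 + 2 = -4128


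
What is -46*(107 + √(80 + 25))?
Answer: -4922 - 46*√105 ≈ -5393.4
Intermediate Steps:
-46*(107 + √(80 + 25)) = -46*(107 + √105) = -4922 - 46*√105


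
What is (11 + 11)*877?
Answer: 19294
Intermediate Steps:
(11 + 11)*877 = 22*877 = 19294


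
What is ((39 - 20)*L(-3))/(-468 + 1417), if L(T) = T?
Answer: -57/949 ≈ -0.060063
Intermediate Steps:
((39 - 20)*L(-3))/(-468 + 1417) = ((39 - 20)*(-3))/(-468 + 1417) = (19*(-3))/949 = -57*1/949 = -57/949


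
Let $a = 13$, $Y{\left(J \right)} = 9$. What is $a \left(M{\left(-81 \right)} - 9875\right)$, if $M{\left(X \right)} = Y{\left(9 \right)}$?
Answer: $-128258$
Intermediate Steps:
$M{\left(X \right)} = 9$
$a \left(M{\left(-81 \right)} - 9875\right) = 13 \left(9 - 9875\right) = 13 \left(-9866\right) = -128258$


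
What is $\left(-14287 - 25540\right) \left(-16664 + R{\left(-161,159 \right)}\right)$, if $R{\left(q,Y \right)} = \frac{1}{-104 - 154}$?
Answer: $\frac{171228738851}{258} \approx 6.6368 \cdot 10^{8}$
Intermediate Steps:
$R{\left(q,Y \right)} = - \frac{1}{258}$ ($R{\left(q,Y \right)} = \frac{1}{-258} = - \frac{1}{258}$)
$\left(-14287 - 25540\right) \left(-16664 + R{\left(-161,159 \right)}\right) = \left(-14287 - 25540\right) \left(-16664 - \frac{1}{258}\right) = \left(-39827\right) \left(- \frac{4299313}{258}\right) = \frac{171228738851}{258}$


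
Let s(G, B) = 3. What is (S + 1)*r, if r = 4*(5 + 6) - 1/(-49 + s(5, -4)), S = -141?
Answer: -141750/23 ≈ -6163.0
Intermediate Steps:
r = 2025/46 (r = 4*(5 + 6) - 1/(-49 + 3) = 4*11 - 1/(-46) = 44 - 1*(-1/46) = 44 + 1/46 = 2025/46 ≈ 44.022)
(S + 1)*r = (-141 + 1)*(2025/46) = -140*2025/46 = -141750/23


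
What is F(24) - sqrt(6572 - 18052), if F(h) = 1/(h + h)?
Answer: 1/48 - 2*I*sqrt(2870) ≈ 0.020833 - 107.14*I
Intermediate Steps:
F(h) = 1/(2*h)
F(24) - sqrt(6572 - 18052) = (1/2)/24 - sqrt(6572 - 18052) = (1/2)*(1/24) - sqrt(-11480) = 1/48 - 2*I*sqrt(2870)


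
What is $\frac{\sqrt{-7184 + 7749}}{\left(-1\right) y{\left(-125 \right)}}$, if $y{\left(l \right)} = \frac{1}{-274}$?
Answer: $274 \sqrt{565} \approx 6512.9$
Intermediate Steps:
$y{\left(l \right)} = - \frac{1}{274}$
$\frac{\sqrt{-7184 + 7749}}{\left(-1\right) y{\left(-125 \right)}} = \frac{\sqrt{-7184 + 7749}}{\left(-1\right) \left(- \frac{1}{274}\right)} = \sqrt{565} \frac{1}{\frac{1}{274}} = \sqrt{565} \cdot 274 = 274 \sqrt{565}$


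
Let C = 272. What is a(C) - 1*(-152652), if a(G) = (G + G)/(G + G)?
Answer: 152653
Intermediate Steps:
a(G) = 1 (a(G) = (2*G)/((2*G)) = (2*G)*(1/(2*G)) = 1)
a(C) - 1*(-152652) = 1 - 1*(-152652) = 1 + 152652 = 152653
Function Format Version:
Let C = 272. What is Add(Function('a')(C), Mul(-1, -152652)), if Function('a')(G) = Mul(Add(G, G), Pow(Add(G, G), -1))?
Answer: 152653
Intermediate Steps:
Function('a')(G) = 1 (Function('a')(G) = Mul(Mul(2, G), Pow(Mul(2, G), -1)) = Mul(Mul(2, G), Mul(Rational(1, 2), Pow(G, -1))) = 1)
Add(Function('a')(C), Mul(-1, -152652)) = Add(1, Mul(-1, -152652)) = Add(1, 152652) = 152653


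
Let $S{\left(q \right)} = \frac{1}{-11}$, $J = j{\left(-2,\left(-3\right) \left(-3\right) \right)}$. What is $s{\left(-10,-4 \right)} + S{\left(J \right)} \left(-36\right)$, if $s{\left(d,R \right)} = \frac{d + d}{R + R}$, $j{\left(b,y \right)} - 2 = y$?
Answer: $\frac{127}{22} \approx 5.7727$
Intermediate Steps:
$j{\left(b,y \right)} = 2 + y$
$s{\left(d,R \right)} = \frac{d}{R}$ ($s{\left(d,R \right)} = \frac{2 d}{2 R} = 2 d \frac{1}{2 R} = \frac{d}{R}$)
$J = 11$ ($J = 2 - -9 = 2 + 9 = 11$)
$S{\left(q \right)} = - \frac{1}{11}$
$s{\left(-10,-4 \right)} + S{\left(J \right)} \left(-36\right) = - \frac{10}{-4} - - \frac{36}{11} = \left(-10\right) \left(- \frac{1}{4}\right) + \frac{36}{11} = \frac{5}{2} + \frac{36}{11} = \frac{127}{22}$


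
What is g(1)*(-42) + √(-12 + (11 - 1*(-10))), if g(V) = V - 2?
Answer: 45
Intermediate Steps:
g(V) = -2 + V
g(1)*(-42) + √(-12 + (11 - 1*(-10))) = (-2 + 1)*(-42) + √(-12 + (11 - 1*(-10))) = -1*(-42) + √(-12 + (11 + 10)) = 42 + √(-12 + 21) = 42 + √9 = 42 + 3 = 45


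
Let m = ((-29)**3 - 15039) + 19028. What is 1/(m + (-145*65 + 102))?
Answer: -1/29723 ≈ -3.3644e-5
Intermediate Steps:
m = -20400 (m = (-24389 - 15039) + 19028 = -39428 + 19028 = -20400)
1/(m + (-145*65 + 102)) = 1/(-20400 + (-145*65 + 102)) = 1/(-20400 + (-9425 + 102)) = 1/(-20400 - 9323) = 1/(-29723) = -1/29723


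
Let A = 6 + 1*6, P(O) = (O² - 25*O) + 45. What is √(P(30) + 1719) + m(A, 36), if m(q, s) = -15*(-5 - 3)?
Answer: 120 + √1914 ≈ 163.75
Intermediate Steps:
P(O) = 45 + O² - 25*O
A = 12 (A = 6 + 6 = 12)
m(q, s) = 120 (m(q, s) = -15*(-8) = 120)
√(P(30) + 1719) + m(A, 36) = √((45 + 30² - 25*30) + 1719) + 120 = √((45 + 900 - 750) + 1719) + 120 = √(195 + 1719) + 120 = √1914 + 120 = 120 + √1914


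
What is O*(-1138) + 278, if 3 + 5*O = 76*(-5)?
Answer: 437244/5 ≈ 87449.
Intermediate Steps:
O = -383/5 (O = -⅗ + (76*(-5))/5 = -⅗ + (⅕)*(-380) = -⅗ - 76 = -383/5 ≈ -76.600)
O*(-1138) + 278 = -383/5*(-1138) + 278 = 435854/5 + 278 = 437244/5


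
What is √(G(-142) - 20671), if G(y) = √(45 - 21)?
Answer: √(-20671 + 2*√6) ≈ 143.76*I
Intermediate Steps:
G(y) = 2*√6 (G(y) = √24 = 2*√6)
√(G(-142) - 20671) = √(2*√6 - 20671) = √(-20671 + 2*√6)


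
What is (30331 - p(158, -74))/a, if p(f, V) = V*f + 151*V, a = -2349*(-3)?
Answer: 53197/7047 ≈ 7.5489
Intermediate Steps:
a = 7047
p(f, V) = 151*V + V*f
(30331 - p(158, -74))/a = (30331 - (-74)*(151 + 158))/7047 = (30331 - (-74)*309)*(1/7047) = (30331 - 1*(-22866))*(1/7047) = (30331 + 22866)*(1/7047) = 53197*(1/7047) = 53197/7047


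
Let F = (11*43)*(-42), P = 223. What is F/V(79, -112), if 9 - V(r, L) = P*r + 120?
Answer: 9933/8864 ≈ 1.1206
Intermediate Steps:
F = -19866 (F = 473*(-42) = -19866)
V(r, L) = -111 - 223*r (V(r, L) = 9 - (223*r + 120) = 9 - (120 + 223*r) = 9 + (-120 - 223*r) = -111 - 223*r)
F/V(79, -112) = -19866/(-111 - 223*79) = -19866/(-111 - 17617) = -19866/(-17728) = -19866*(-1/17728) = 9933/8864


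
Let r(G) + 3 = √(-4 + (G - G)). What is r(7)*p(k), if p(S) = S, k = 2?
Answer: -6 + 4*I ≈ -6.0 + 4.0*I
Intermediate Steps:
r(G) = -3 + 2*I (r(G) = -3 + √(-4 + (G - G)) = -3 + √(-4 + 0) = -3 + √(-4) = -3 + 2*I)
r(7)*p(k) = (-3 + 2*I)*2 = -6 + 4*I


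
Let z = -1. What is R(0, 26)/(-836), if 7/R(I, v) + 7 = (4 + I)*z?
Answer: 7/9196 ≈ 0.00076120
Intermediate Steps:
R(I, v) = 7/(-11 - I) (R(I, v) = 7/(-7 + (4 + I)*(-1)) = 7/(-7 + (-4 - I)) = 7/(-11 - I))
R(0, 26)/(-836) = (7/(-11 - 1*0))/(-836) = (7/(-11 + 0))*(-1/836) = (7/(-11))*(-1/836) = (7*(-1/11))*(-1/836) = -7/11*(-1/836) = 7/9196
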